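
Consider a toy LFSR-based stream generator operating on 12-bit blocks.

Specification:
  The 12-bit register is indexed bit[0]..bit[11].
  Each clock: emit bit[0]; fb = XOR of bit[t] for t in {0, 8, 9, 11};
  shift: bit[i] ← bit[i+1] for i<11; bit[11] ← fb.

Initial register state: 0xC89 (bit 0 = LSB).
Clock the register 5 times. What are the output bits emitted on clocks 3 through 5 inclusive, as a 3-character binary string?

reg_0 = 0xC89
clock 1: out=1, reg = 0x644
clock 2: out=0, reg = 0xB22
clock 3: out=0, reg = 0xD91
clock 4: out=1, reg = 0xEC8
clock 5: out=0, reg = 0x764

010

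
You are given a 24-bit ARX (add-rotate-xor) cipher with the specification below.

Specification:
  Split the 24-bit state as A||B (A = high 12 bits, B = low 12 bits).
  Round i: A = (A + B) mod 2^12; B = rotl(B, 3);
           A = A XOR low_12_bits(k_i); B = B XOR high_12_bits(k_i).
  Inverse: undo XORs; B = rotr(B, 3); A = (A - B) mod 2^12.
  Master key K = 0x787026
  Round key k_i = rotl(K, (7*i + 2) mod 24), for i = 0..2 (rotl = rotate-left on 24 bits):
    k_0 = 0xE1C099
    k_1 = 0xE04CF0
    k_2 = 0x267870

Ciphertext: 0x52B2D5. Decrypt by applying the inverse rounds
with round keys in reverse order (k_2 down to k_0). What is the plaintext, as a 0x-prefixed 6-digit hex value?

0x37FD6B

s_0 = ciphertext = 0x52B2D5
s_1 = InvRound(s_0, k_2) = 0x945416
s_2 = InvRound(s_1, k_1) = 0x073542
s_3 = InvRound(s_2, k_0) = 0x37FD6B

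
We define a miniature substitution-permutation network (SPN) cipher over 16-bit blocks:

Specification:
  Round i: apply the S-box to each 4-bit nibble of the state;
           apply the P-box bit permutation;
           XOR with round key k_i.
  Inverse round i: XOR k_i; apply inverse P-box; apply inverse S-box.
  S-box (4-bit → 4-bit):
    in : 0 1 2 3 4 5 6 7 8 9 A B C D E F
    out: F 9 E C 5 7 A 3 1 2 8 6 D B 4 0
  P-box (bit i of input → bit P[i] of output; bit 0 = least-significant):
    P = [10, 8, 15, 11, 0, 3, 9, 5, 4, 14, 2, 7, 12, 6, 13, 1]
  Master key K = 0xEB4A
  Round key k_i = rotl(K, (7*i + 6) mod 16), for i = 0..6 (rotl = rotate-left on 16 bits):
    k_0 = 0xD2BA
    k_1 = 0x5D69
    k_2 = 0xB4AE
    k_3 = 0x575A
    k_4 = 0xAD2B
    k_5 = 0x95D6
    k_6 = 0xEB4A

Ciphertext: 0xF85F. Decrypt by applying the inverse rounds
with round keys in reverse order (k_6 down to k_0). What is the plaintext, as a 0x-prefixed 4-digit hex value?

0xF28E

s_0 = ciphertext = 0xF85F
s_1 = InvRound(s_0, k_6) = 0x8449
s_2 = InvRound(s_1, k_5) = 0x1C79
s_3 = InvRound(s_2, k_4) = 0x08FB
s_4 = InvRound(s_3, k_3) = 0x86CD
s_5 = InvRound(s_4, k_2) = 0x0FCF
s_6 = InvRound(s_5, k_1) = 0x123F
s_7 = InvRound(s_6, k_0) = 0xF28E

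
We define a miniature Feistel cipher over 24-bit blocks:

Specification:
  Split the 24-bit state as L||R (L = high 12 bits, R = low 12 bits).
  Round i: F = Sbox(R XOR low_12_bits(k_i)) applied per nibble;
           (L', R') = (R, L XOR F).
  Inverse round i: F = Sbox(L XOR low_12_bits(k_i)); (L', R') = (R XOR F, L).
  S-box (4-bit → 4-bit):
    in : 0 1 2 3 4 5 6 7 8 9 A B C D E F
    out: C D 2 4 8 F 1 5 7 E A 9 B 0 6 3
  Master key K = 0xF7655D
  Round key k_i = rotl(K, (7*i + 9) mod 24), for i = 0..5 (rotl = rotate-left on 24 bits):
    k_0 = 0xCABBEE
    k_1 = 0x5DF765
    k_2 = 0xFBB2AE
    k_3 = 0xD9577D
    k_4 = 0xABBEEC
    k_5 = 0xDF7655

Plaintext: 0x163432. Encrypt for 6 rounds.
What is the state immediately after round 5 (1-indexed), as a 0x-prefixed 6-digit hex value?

0x2947C4

s_0 = plaintext = 0x163432
s_1 = Round(s_0, k_0) = 0x432268
s_2 = Round(s_1, k_1) = 0x268BF2
s_3 = Round(s_2, k_2) = 0xBF2C93
s_4 = Round(s_3, k_3) = 0xC93294
s_5 = Round(s_4, k_4) = 0x2947C4
s_6 = Round(s_5, k_5) = 0x7C4F79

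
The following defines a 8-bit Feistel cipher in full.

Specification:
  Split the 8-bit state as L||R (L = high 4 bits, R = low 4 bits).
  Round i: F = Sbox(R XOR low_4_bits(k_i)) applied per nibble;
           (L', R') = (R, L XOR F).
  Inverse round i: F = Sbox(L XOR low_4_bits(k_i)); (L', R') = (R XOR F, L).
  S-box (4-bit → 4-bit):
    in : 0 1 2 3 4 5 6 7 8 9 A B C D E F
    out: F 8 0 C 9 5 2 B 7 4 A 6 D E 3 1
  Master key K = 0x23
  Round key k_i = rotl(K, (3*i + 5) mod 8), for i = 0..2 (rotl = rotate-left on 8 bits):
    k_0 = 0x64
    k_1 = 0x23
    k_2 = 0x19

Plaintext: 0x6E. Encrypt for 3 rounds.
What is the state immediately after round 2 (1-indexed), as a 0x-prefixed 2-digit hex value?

0xCF

s_0 = plaintext = 0x6E
s_1 = Round(s_0, k_0) = 0xEC
s_2 = Round(s_1, k_1) = 0xCF
s_3 = Round(s_2, k_2) = 0xFE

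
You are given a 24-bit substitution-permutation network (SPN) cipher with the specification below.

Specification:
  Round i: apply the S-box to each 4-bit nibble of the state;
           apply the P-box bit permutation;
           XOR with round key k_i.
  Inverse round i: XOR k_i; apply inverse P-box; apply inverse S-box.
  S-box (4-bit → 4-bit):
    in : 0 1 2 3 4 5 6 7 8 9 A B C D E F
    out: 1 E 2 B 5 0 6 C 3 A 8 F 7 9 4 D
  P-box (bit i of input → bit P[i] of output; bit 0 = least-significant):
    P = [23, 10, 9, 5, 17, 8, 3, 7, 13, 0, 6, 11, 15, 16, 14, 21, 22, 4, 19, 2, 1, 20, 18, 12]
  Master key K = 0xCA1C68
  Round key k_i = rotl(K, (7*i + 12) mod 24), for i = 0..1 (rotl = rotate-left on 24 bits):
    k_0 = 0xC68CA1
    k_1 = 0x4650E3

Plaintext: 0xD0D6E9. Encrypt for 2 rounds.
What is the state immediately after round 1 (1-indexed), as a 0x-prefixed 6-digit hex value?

0xA618CA

s_0 = plaintext = 0xD0D6E9
s_1 = Round(s_0, k_0) = 0xA618CA
s_2 = Round(s_1, k_1) = 0x6D21DA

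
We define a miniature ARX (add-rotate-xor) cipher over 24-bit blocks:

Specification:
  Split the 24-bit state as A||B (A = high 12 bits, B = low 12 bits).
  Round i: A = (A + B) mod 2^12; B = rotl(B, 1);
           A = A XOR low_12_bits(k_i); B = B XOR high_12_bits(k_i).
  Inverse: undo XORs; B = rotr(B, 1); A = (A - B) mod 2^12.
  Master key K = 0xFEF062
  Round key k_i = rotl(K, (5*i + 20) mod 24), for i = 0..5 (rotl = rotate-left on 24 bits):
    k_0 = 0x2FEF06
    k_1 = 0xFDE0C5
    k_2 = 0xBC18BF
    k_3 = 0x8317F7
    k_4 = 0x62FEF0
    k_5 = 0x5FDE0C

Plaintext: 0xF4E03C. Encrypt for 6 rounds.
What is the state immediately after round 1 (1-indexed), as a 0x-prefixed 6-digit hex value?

s_0 = plaintext = 0xF4E03C
s_1 = Round(s_0, k_0) = 0x08C286
s_2 = Round(s_1, k_1) = 0x3D7AD2
s_3 = Round(s_2, k_2) = 0x616E64
s_4 = Round(s_3, k_3) = 0x38D4F8
s_5 = Round(s_4, k_4) = 0x675FDF
s_6 = Round(s_5, k_5) = 0x858A42

0x08C286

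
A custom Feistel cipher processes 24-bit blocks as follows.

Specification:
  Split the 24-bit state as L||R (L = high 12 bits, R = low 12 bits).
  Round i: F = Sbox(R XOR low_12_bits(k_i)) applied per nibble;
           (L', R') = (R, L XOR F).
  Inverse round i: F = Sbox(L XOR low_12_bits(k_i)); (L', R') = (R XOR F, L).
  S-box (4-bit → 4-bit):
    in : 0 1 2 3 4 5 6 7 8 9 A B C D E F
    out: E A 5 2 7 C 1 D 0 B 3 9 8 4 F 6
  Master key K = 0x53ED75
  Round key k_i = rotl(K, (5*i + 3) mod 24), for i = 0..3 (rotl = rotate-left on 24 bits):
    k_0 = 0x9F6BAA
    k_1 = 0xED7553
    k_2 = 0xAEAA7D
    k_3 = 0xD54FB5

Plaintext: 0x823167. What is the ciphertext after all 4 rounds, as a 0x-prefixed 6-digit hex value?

0xC73C81

s_0 = plaintext = 0x823167
s_1 = Round(s_0, k_0) = 0x167BA7
s_2 = Round(s_1, k_1) = 0xBA7E00
s_3 = Round(s_2, k_2) = 0xE00C73
s_4 = Round(s_3, k_3) = 0xC73C81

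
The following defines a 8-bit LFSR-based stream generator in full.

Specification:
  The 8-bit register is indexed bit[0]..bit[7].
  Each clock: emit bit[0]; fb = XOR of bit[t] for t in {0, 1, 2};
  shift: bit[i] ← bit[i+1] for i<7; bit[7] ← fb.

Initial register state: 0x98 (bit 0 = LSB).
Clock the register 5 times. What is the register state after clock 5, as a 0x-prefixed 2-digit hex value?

reg_0 = 0x98
clock 1: out=0, reg = 0x4C
clock 2: out=0, reg = 0xA6
clock 3: out=0, reg = 0x53
clock 4: out=1, reg = 0x29
clock 5: out=1, reg = 0x94

0x94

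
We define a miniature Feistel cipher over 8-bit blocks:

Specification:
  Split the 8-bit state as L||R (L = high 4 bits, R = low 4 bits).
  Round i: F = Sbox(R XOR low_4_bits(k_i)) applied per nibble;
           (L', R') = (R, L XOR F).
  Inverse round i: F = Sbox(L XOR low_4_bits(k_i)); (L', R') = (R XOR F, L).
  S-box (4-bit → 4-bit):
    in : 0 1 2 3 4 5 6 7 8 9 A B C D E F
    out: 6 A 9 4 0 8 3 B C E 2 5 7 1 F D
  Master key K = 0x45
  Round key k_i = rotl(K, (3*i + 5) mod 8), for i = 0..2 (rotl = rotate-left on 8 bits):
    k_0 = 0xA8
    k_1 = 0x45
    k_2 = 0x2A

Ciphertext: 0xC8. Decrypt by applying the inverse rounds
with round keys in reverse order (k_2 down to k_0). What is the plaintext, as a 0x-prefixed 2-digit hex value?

0xE3

s_0 = ciphertext = 0xC8
s_1 = InvRound(s_0, k_2) = 0xBC
s_2 = InvRound(s_1, k_1) = 0x3B
s_3 = InvRound(s_2, k_0) = 0xE3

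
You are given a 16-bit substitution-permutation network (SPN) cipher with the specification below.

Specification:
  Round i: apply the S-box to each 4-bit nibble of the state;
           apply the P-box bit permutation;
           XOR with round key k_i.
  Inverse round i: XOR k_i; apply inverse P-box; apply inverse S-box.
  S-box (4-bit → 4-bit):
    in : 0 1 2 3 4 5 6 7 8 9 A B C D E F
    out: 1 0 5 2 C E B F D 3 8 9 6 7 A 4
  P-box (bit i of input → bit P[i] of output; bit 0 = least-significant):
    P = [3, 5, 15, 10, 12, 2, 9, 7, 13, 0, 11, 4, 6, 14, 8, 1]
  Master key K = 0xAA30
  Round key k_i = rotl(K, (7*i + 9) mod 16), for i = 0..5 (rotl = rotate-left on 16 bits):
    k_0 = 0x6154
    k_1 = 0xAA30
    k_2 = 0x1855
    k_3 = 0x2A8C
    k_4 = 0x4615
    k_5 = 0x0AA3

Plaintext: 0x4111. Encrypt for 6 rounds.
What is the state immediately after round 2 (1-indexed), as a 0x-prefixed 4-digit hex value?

0xCCDE

s_0 = plaintext = 0x4111
s_1 = Round(s_0, k_0) = 0x6056
s_2 = Round(s_1, k_1) = 0xCCDE
s_3 = Round(s_2, k_2) = 0x4770
s_4 = Round(s_3, k_3) = 0x1113
s_5 = Round(s_4, k_4) = 0x4635
s_6 = Round(s_5, k_5) = 0xAF94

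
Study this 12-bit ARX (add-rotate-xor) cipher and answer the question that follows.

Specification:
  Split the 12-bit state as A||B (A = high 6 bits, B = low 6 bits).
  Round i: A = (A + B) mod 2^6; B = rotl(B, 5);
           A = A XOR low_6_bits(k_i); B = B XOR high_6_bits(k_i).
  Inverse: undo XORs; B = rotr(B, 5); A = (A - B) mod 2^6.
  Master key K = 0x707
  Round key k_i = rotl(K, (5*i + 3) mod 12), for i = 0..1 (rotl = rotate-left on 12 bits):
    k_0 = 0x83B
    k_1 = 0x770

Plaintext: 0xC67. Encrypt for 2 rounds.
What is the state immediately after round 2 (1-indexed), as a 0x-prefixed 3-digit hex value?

0x1B4

s_0 = plaintext = 0xC67
s_1 = Round(s_0, k_0) = 0x8D3
s_2 = Round(s_1, k_1) = 0x1B4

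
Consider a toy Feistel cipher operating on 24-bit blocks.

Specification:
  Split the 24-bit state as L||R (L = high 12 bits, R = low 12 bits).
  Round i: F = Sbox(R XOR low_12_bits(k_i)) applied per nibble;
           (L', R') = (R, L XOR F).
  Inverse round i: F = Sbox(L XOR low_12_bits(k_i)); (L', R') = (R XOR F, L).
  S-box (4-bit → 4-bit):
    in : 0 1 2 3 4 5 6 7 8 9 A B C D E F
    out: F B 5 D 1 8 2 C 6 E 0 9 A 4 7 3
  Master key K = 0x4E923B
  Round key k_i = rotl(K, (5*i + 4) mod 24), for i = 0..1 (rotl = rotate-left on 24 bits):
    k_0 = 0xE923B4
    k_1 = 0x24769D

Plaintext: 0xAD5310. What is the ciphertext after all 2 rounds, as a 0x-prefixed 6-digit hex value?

0x5D4E0E

s_0 = plaintext = 0xAD5310
s_1 = Round(s_0, k_0) = 0x3105D4
s_2 = Round(s_1, k_1) = 0x5D4E0E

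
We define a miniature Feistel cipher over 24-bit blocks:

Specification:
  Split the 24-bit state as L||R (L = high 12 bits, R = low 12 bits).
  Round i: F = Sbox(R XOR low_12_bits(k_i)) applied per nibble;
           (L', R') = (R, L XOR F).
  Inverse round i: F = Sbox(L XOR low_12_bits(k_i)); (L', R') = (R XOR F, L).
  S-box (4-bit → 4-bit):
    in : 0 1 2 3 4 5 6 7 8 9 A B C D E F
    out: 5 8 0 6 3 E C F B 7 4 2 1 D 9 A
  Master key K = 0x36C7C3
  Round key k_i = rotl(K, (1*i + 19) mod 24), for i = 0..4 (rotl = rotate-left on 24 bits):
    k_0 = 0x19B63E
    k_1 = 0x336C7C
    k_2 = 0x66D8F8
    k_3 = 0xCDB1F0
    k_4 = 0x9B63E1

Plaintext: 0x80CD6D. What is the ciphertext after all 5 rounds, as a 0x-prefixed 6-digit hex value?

s_0 = plaintext = 0x80CD6D
s_1 = Round(s_0, k_0) = 0xD6DAEA
s_2 = Round(s_1, k_1) = 0xAEA111
s_3 = Round(s_2, k_2) = 0x111D7D
s_4 = Round(s_3, k_3) = 0xD7D0AC
s_5 = Round(s_4, k_4) = 0x0ACB40

0x0ACB40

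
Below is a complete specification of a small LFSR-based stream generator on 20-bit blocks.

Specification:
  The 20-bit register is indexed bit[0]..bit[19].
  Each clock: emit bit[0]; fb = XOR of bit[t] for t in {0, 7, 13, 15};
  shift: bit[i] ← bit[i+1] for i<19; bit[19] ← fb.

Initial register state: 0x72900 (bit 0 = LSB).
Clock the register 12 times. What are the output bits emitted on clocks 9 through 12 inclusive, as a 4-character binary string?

reg_0 = 0x72900
clock 1: out=0, reg = 0xB9480
clock 2: out=0, reg = 0x5CA40
clock 3: out=0, reg = 0xAE520
clock 4: out=0, reg = 0x57290
clock 5: out=0, reg = 0x2B948
clock 6: out=0, reg = 0x15CA4
clock 7: out=0, reg = 0x8AE52
clock 8: out=0, reg = 0x45729
clock 9: out=1, reg = 0xA2B94
clock 10: out=0, reg = 0x515CA
clock 11: out=0, reg = 0xA8AE5
clock 12: out=1, reg = 0xD4572

1001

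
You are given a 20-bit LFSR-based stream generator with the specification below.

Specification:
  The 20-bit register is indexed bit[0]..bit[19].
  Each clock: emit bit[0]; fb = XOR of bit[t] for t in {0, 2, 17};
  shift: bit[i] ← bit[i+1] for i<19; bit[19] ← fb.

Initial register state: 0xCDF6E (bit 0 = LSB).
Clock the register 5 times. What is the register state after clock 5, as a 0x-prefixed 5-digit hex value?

reg_0 = 0xCDF6E
clock 1: out=0, reg = 0xE6FB7
clock 2: out=1, reg = 0xF37DB
clock 3: out=1, reg = 0x79BED
clock 4: out=1, reg = 0xBCDF6
clock 5: out=0, reg = 0x5E6FB

0x5E6FB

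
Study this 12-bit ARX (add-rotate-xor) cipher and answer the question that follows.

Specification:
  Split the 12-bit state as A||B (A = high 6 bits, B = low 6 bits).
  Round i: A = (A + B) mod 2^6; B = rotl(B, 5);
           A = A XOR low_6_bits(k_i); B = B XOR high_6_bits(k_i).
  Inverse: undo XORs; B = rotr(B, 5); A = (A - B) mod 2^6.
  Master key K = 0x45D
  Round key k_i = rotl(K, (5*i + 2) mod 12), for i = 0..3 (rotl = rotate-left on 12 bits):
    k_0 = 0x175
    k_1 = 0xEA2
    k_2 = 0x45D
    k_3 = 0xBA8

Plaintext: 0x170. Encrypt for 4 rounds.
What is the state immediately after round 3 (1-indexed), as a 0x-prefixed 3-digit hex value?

0x39B

s_0 = plaintext = 0x170
s_1 = Round(s_0, k_0) = 0x01D
s_2 = Round(s_1, k_1) = 0xFD4
s_3 = Round(s_2, k_2) = 0x39B
s_4 = Round(s_3, k_3) = 0x043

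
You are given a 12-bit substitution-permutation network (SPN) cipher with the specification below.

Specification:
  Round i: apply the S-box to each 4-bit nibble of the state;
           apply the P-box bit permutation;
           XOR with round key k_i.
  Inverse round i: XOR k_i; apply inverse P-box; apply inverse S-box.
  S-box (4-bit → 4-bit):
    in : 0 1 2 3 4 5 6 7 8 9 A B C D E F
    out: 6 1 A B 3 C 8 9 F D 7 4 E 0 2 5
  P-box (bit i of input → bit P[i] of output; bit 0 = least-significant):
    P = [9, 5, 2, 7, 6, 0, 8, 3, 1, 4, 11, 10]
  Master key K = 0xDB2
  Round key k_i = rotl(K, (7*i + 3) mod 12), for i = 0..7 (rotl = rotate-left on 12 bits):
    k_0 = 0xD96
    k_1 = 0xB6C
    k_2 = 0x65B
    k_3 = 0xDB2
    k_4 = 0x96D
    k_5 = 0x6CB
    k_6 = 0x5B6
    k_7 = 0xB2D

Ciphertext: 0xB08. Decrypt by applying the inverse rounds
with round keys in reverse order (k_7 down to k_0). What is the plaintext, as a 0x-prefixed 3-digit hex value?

s_0 = ciphertext = 0xB08
s_1 = InvRound(s_0, k_7) = 0xDE0
s_2 = InvRound(s_1, k_6) = 0xA1B
s_3 = InvRound(s_2, k_5) = 0xC16
s_4 = InvRound(s_3, k_4) = 0x38E
s_5 = InvRound(s_4, k_3) = 0xC6A
s_6 = InvRound(s_5, k_2) = 0x0E4
s_7 = InvRound(s_6, k_1) = 0xB57
s_8 = InvRound(s_7, k_0) = 0x647

0x647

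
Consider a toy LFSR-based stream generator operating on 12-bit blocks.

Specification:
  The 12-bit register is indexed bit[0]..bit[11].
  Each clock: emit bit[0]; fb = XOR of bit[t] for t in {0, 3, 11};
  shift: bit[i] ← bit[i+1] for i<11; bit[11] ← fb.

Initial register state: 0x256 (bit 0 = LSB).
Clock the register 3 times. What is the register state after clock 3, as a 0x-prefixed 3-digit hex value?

reg_0 = 0x256
clock 1: out=0, reg = 0x12B
clock 2: out=1, reg = 0x095
clock 3: out=1, reg = 0x84A

0x84A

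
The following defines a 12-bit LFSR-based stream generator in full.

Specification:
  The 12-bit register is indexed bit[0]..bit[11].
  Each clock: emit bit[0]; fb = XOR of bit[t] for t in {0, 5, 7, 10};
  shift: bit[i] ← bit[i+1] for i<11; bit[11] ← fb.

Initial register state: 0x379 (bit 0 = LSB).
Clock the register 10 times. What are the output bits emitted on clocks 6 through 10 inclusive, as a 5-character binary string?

11011

reg_0 = 0x379
clock 1: out=1, reg = 0x1BC
clock 2: out=0, reg = 0x0DE
clock 3: out=0, reg = 0x86F
clock 4: out=1, reg = 0x437
clock 5: out=1, reg = 0xA1B
clock 6: out=1, reg = 0xD0D
clock 7: out=1, reg = 0x686
clock 8: out=0, reg = 0x343
clock 9: out=1, reg = 0x9A1
clock 10: out=1, reg = 0xCD0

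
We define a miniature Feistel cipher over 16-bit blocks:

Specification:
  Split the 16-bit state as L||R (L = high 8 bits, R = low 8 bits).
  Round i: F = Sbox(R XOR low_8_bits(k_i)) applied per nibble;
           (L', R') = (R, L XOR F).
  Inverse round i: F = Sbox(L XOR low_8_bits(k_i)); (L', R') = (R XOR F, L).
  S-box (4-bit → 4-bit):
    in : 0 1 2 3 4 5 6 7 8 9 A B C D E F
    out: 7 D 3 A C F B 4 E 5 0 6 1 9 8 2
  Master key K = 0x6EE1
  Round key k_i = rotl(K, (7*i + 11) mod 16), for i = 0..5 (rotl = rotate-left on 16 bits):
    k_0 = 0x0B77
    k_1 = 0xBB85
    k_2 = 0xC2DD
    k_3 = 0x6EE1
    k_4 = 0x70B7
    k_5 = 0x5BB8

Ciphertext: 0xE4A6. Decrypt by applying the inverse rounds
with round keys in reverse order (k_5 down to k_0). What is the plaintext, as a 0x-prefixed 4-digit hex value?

s_0 = ciphertext = 0xE4A6
s_1 = InvRound(s_0, k_5) = 0x57E4
s_2 = InvRound(s_1, k_4) = 0x6357
s_3 = InvRound(s_2, k_3) = 0xB463
s_4 = InvRound(s_3, k_2) = 0xD6B4
s_5 = InvRound(s_4, k_1) = 0x4ED6
s_6 = InvRound(s_5, k_0) = 0x734E

0x734E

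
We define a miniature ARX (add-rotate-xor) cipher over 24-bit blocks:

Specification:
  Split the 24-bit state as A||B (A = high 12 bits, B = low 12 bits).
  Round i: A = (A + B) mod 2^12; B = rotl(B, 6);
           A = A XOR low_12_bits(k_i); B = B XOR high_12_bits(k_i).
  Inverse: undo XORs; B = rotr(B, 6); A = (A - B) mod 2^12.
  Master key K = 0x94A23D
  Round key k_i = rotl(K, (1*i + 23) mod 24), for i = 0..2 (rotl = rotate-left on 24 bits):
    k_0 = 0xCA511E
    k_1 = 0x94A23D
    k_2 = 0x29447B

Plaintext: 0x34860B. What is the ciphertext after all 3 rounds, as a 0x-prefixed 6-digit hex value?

s_0 = plaintext = 0x34860B
s_1 = Round(s_0, k_0) = 0x84DE7D
s_2 = Round(s_1, k_1) = 0x4F7633
s_3 = Round(s_2, k_2) = 0xF51E4C

0xF51E4C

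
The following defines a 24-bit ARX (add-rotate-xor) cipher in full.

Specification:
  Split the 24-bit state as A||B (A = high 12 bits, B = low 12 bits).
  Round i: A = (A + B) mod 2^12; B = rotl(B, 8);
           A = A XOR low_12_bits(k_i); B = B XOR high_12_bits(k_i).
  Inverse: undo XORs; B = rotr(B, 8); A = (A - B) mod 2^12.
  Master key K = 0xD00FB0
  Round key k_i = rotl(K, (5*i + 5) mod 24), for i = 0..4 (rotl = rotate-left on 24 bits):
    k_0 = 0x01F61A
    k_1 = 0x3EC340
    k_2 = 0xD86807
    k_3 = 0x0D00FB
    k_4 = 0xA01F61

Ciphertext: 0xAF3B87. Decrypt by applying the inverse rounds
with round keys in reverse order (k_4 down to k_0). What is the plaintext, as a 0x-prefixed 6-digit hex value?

0x9AFB50

s_0 = ciphertext = 0xAF3B87
s_1 = InvRound(s_0, k_4) = 0xD31861
s_2 = InvRound(s_1, k_3) = 0x2B2B18
s_3 = InvRound(s_2, k_2) = 0x0CF9E6
s_4 = InvRound(s_3, k_1) = 0x2E50AA
s_5 = InvRound(s_4, k_0) = 0x9AFB50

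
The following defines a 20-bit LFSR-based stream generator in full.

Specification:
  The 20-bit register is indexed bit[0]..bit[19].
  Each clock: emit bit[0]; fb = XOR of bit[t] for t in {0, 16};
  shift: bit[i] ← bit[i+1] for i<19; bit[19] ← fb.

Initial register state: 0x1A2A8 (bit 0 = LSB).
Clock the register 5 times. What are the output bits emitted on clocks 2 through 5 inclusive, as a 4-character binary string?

reg_0 = 0x1A2A8
clock 1: out=0, reg = 0x8D154
clock 2: out=0, reg = 0x468AA
clock 3: out=0, reg = 0x23455
clock 4: out=1, reg = 0x91A2A
clock 5: out=0, reg = 0xC8D15

0010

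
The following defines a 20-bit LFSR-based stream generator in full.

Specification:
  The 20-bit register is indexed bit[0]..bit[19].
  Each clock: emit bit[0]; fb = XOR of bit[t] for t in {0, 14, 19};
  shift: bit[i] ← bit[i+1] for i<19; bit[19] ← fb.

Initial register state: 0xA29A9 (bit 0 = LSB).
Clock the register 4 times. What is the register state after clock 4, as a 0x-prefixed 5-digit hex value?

reg_0 = 0xA29A9
clock 1: out=1, reg = 0x514D4
clock 2: out=0, reg = 0x28A6A
clock 3: out=0, reg = 0x14535
clock 4: out=1, reg = 0x0A29A

0x0A29A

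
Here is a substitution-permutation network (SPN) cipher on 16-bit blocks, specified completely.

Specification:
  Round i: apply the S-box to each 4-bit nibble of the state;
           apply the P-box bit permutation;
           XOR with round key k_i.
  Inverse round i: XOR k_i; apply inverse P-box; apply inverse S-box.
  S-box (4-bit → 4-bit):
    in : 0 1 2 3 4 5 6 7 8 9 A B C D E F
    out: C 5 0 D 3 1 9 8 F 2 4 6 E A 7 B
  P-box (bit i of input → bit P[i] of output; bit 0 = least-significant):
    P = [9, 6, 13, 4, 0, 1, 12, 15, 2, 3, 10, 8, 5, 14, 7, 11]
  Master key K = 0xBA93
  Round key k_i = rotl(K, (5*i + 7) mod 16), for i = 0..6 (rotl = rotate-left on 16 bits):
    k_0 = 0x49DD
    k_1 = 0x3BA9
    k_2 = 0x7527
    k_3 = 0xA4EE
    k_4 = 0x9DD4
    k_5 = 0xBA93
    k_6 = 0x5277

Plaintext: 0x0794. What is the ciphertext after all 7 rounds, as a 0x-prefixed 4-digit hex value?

s_0 = plaintext = 0x0794
s_1 = Round(s_0, k_0) = 0x421F
s_2 = Round(s_1, k_1) = 0x69D8
s_3 = Round(s_2, k_2) = 0xDF5D
s_4 = Round(s_3, k_3) = 0xEDB3
s_5 = Round(s_4, k_4) = 0xEE6E
s_6 = Round(s_5, k_5) = 0x5C7E
s_7 = Round(s_6, k_6) = 0xF51F

0xF51F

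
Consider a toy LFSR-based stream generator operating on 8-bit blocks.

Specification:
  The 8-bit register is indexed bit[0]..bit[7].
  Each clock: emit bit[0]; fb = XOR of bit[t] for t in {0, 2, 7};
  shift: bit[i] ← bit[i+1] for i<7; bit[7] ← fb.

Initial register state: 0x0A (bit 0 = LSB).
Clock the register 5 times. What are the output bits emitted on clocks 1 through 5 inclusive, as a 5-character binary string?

reg_0 = 0x0A
clock 1: out=0, reg = 0x05
clock 2: out=1, reg = 0x02
clock 3: out=0, reg = 0x01
clock 4: out=1, reg = 0x80
clock 5: out=0, reg = 0xC0

01010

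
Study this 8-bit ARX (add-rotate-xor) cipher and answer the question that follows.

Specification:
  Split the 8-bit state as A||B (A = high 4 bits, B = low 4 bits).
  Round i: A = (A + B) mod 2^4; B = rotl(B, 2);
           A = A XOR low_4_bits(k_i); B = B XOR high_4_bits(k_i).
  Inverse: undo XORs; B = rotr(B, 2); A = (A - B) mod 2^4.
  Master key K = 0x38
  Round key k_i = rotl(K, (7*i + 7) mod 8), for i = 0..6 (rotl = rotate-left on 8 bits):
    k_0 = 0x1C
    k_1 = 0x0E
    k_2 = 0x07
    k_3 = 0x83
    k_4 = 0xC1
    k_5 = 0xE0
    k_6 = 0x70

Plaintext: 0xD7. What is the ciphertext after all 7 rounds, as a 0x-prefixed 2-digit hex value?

s_0 = plaintext = 0xD7
s_1 = Round(s_0, k_0) = 0x8C
s_2 = Round(s_1, k_1) = 0xA3
s_3 = Round(s_2, k_2) = 0xAC
s_4 = Round(s_3, k_3) = 0x5B
s_5 = Round(s_4, k_4) = 0x12
s_6 = Round(s_5, k_5) = 0x36
s_7 = Round(s_6, k_6) = 0x9E

0x9E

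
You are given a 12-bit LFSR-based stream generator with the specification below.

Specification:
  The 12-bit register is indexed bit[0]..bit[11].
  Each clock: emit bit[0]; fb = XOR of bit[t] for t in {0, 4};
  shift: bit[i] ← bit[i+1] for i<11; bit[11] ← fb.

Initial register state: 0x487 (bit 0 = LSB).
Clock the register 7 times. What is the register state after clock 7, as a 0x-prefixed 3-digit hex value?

reg_0 = 0x487
clock 1: out=1, reg = 0xA43
clock 2: out=1, reg = 0xD21
clock 3: out=1, reg = 0xE90
clock 4: out=0, reg = 0xF48
clock 5: out=0, reg = 0x7A4
clock 6: out=0, reg = 0x3D2
clock 7: out=0, reg = 0x9E9

0x9E9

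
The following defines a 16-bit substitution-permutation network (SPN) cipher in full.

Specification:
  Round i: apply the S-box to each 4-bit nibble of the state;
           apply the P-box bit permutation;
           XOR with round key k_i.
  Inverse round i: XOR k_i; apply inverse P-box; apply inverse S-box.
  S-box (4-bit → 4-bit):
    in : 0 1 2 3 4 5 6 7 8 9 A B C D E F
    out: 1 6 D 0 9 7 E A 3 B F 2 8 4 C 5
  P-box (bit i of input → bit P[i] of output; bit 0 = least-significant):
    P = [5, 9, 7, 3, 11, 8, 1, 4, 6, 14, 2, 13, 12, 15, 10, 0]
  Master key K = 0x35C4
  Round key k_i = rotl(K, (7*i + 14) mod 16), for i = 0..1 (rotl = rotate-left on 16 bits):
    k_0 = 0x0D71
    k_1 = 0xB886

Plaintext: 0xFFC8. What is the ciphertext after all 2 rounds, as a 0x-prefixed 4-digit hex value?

0x7626

s_0 = plaintext = 0xFFC8
s_1 = Round(s_0, k_0) = 0x1B05
s_2 = Round(s_1, k_1) = 0x7626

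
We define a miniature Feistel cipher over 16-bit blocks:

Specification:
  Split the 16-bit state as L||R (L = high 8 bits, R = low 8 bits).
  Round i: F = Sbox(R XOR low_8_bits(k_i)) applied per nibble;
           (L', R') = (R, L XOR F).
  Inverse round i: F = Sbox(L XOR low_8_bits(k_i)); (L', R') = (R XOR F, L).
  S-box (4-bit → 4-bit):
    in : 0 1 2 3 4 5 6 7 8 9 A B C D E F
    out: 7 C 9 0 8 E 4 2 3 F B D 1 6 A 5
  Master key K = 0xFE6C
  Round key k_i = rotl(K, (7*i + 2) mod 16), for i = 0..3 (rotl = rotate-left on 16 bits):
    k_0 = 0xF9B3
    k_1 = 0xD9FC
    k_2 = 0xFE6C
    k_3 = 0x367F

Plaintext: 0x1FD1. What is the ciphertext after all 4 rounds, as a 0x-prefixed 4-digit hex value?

s_0 = plaintext = 0x1FD1
s_1 = Round(s_0, k_0) = 0xD156
s_2 = Round(s_1, k_1) = 0x566A
s_3 = Round(s_2, k_2) = 0x6A22
s_4 = Round(s_3, k_3) = 0x228C

0x228C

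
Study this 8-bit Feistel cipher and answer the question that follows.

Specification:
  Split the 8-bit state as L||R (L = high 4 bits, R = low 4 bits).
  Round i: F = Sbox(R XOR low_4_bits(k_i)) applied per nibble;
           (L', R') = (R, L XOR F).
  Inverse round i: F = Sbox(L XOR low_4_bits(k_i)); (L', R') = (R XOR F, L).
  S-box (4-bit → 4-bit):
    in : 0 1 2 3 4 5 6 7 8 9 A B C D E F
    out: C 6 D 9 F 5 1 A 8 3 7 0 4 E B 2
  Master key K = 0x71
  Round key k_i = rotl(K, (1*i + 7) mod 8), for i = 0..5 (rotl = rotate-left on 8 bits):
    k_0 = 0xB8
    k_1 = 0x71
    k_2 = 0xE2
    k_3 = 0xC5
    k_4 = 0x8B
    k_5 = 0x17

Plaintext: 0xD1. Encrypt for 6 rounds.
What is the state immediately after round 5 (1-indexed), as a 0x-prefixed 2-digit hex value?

s_0 = plaintext = 0xD1
s_1 = Round(s_0, k_0) = 0x1E
s_2 = Round(s_1, k_1) = 0xE3
s_3 = Round(s_2, k_2) = 0x38
s_4 = Round(s_3, k_3) = 0x8D
s_5 = Round(s_4, k_4) = 0xD9
s_6 = Round(s_5, k_5) = 0x96

0xD9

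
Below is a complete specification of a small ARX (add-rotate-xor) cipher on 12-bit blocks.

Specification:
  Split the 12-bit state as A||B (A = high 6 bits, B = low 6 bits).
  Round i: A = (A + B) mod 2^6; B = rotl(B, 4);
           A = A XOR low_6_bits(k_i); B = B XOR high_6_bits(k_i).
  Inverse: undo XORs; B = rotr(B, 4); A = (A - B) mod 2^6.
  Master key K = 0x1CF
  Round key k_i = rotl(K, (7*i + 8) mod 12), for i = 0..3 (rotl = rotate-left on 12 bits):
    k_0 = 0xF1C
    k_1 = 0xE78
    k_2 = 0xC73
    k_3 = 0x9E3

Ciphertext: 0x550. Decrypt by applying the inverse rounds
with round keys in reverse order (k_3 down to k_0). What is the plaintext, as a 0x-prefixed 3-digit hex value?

0x5C3

s_0 = ciphertext = 0x550
s_1 = InvRound(s_0, k_3) = 0x5DF
s_2 = InvRound(s_1, k_2) = 0xABA
s_3 = InvRound(s_2, k_1) = 0x18C
s_4 = InvRound(s_3, k_0) = 0x5C3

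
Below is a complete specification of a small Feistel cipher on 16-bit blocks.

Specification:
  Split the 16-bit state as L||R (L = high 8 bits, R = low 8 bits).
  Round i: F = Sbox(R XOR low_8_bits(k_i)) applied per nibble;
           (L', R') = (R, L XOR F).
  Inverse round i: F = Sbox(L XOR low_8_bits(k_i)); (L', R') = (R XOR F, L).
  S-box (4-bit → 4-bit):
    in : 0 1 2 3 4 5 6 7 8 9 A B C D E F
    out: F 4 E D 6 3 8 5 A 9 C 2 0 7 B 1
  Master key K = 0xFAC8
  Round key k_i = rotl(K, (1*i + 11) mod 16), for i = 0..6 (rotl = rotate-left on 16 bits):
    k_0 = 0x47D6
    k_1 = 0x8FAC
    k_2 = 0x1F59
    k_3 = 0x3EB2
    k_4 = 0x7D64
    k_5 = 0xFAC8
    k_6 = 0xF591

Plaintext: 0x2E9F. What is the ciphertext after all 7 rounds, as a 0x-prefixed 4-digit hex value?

s_0 = plaintext = 0x2E9F
s_1 = Round(s_0, k_0) = 0x9F47
s_2 = Round(s_1, k_1) = 0x472D
s_3 = Round(s_2, k_2) = 0x2D11
s_4 = Round(s_3, k_3) = 0x11E0
s_5 = Round(s_4, k_4) = 0xE0B7
s_6 = Round(s_5, k_5) = 0xB7B1
s_7 = Round(s_6, k_6) = 0xB158

0xB158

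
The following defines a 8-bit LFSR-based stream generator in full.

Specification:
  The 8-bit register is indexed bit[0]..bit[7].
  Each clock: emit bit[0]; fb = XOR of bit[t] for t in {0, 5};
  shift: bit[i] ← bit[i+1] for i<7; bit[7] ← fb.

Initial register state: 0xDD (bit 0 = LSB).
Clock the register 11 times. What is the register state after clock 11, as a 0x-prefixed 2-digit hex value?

reg_0 = 0xDD
clock 1: out=1, reg = 0xEE
clock 2: out=0, reg = 0xF7
clock 3: out=1, reg = 0x7B
clock 4: out=1, reg = 0x3D
clock 5: out=1, reg = 0x1E
clock 6: out=0, reg = 0x0F
clock 7: out=1, reg = 0x87
clock 8: out=1, reg = 0xC3
clock 9: out=1, reg = 0xE1
clock 10: out=1, reg = 0x70
clock 11: out=0, reg = 0xB8

0xB8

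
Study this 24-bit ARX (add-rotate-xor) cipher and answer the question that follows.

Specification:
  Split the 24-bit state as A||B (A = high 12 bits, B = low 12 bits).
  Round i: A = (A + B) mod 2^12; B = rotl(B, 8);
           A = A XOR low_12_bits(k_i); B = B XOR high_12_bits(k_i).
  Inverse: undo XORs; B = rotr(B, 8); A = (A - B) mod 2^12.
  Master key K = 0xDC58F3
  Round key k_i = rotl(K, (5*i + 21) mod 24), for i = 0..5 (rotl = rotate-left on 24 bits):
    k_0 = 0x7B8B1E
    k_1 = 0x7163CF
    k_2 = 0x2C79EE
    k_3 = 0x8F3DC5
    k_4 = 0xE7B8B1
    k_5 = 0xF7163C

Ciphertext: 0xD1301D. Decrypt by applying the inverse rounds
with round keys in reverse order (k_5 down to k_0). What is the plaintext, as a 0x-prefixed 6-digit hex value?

s_0 = ciphertext = 0xD1301D
s_1 = InvRound(s_0, k_5) = 0x4606CF
s_2 = InvRound(s_1, k_4) = 0x189B48
s_3 = InvRound(s_2, k_3) = 0x099BB3
s_4 = InvRound(s_3, k_2) = 0x22E749
s_5 = InvRound(s_4, k_1) = 0xBF15F0
s_6 = InvRound(s_5, k_0) = 0xC6D482

0xC6D482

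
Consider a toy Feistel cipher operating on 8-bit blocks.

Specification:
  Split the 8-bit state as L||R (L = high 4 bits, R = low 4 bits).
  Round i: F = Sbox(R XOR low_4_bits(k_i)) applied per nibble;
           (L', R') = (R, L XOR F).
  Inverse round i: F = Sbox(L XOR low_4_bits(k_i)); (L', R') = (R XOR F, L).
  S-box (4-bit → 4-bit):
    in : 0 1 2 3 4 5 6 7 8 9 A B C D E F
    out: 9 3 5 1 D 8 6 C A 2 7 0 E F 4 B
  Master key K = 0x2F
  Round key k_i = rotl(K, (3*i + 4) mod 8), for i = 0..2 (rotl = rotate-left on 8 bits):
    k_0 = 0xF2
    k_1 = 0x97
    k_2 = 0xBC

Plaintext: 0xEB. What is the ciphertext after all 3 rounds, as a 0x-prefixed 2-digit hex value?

0xB0

s_0 = plaintext = 0xEB
s_1 = Round(s_0, k_0) = 0xBC
s_2 = Round(s_1, k_1) = 0xCB
s_3 = Round(s_2, k_2) = 0xB0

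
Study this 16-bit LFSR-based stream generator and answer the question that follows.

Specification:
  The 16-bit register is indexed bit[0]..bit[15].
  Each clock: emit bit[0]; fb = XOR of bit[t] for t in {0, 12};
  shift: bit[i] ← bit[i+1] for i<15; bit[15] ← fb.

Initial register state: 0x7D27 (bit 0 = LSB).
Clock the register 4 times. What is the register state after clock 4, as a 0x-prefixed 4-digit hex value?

0x07D2

reg_0 = 0x7D27
clock 1: out=1, reg = 0x3E93
clock 2: out=1, reg = 0x1F49
clock 3: out=1, reg = 0x0FA4
clock 4: out=0, reg = 0x07D2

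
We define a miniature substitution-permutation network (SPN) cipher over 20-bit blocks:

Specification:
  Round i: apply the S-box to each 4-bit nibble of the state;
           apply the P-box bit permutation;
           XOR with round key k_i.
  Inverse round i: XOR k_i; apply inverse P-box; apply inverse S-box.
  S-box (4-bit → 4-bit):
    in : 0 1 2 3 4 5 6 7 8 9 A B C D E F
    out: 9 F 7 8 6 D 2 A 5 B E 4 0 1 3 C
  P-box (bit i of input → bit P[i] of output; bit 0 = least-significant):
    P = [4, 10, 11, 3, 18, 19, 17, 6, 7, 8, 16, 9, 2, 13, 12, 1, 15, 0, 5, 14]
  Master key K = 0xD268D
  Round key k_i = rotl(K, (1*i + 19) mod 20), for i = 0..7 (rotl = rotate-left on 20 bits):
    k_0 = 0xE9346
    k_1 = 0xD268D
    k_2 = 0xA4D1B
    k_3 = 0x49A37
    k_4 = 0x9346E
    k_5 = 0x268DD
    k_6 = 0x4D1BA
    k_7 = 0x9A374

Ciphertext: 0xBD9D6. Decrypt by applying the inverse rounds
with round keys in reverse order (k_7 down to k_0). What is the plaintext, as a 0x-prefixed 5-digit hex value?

0x5B490

s_0 = ciphertext = 0xBD9D6
s_1 = InvRound(s_0, k_7) = 0xFA0BB
s_2 = InvRound(s_1, k_6) = 0x7444C
s_3 = InvRound(s_2, k_5) = 0x668D2
s_4 = InvRound(s_3, k_4) = 0xF8821
s_5 = InvRound(s_4, k_3) = 0xC5F4D
s_6 = InvRound(s_5, k_2) = 0xC535D
s_7 = InvRound(s_6, k_1) = 0x3423E
s_8 = InvRound(s_7, k_0) = 0x5B490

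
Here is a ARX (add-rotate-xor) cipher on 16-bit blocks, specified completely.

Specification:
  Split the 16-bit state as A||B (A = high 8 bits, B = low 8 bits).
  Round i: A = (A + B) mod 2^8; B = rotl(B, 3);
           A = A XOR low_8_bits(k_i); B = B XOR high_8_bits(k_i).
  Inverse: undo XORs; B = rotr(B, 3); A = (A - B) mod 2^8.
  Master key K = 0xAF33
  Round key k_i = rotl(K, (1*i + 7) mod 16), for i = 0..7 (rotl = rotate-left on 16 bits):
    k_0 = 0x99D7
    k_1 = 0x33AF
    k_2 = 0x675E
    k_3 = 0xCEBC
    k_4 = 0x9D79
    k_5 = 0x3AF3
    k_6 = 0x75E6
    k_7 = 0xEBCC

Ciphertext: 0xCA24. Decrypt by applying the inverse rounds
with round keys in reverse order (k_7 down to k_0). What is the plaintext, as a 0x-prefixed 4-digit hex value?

0xB271

s_0 = ciphertext = 0xCA24
s_1 = InvRound(s_0, k_7) = 0x0DF9
s_2 = InvRound(s_1, k_6) = 0x5A91
s_3 = InvRound(s_2, k_5) = 0x3475
s_4 = InvRound(s_3, k_4) = 0x301D
s_5 = InvRound(s_4, k_3) = 0x127A
s_6 = InvRound(s_5, k_2) = 0xA9A3
s_7 = InvRound(s_6, k_1) = 0xF412
s_8 = InvRound(s_7, k_0) = 0xB271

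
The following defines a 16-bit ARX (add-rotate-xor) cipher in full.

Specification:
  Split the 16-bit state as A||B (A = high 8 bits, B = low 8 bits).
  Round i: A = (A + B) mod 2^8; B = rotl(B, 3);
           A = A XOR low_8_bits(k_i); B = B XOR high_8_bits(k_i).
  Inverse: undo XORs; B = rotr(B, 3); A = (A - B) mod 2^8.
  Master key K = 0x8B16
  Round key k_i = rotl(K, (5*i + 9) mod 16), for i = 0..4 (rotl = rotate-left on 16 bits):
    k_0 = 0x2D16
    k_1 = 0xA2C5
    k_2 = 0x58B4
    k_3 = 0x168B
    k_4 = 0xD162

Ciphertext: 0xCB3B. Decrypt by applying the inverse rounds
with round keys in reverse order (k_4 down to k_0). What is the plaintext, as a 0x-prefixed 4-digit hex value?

0xB0B7

s_0 = ciphertext = 0xCB3B
s_1 = InvRound(s_0, k_4) = 0x4C5D
s_2 = InvRound(s_1, k_3) = 0x5E69
s_3 = InvRound(s_2, k_2) = 0xC426
s_4 = InvRound(s_3, k_1) = 0x7190
s_5 = InvRound(s_4, k_0) = 0xB0B7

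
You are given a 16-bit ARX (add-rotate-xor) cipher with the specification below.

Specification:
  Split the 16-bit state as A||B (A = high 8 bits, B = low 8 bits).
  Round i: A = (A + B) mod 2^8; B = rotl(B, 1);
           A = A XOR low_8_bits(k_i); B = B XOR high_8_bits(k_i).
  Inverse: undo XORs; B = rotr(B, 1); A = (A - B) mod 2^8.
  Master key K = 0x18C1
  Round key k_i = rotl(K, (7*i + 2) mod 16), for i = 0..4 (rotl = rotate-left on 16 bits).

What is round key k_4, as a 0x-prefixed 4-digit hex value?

0x4630

K = 0x18C1
k_0 = rotl(K, (7*0+2) mod 16) = rotl(K, 2) = 0x6304
k_1 = rotl(K, (7*1+2) mod 16) = rotl(K, 9) = 0x8231
k_2 = rotl(K, (7*2+2) mod 16) = rotl(K, 0) = 0x18C1
k_3 = rotl(K, (7*3+2) mod 16) = rotl(K, 7) = 0x608C
k_4 = rotl(K, (7*4+2) mod 16) = rotl(K, 14) = 0x4630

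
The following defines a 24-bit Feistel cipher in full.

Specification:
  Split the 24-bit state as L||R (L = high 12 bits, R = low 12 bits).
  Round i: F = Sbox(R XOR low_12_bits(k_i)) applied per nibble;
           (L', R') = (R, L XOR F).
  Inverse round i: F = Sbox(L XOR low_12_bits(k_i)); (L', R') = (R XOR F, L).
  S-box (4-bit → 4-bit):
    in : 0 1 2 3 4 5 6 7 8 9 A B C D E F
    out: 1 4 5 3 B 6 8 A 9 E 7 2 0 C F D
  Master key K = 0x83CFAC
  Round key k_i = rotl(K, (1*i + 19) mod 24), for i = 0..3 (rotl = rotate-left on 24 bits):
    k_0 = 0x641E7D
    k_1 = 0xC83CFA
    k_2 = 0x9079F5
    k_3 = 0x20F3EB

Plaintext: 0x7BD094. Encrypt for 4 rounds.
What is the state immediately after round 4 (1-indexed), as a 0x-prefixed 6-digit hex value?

0xDFE4FC

s_0 = plaintext = 0x7BD094
s_1 = Round(s_0, k_0) = 0x094843
s_2 = Round(s_1, k_1) = 0x843BBA
s_3 = Round(s_2, k_2) = 0xBBADFE
s_4 = Round(s_3, k_3) = 0xDFE4FC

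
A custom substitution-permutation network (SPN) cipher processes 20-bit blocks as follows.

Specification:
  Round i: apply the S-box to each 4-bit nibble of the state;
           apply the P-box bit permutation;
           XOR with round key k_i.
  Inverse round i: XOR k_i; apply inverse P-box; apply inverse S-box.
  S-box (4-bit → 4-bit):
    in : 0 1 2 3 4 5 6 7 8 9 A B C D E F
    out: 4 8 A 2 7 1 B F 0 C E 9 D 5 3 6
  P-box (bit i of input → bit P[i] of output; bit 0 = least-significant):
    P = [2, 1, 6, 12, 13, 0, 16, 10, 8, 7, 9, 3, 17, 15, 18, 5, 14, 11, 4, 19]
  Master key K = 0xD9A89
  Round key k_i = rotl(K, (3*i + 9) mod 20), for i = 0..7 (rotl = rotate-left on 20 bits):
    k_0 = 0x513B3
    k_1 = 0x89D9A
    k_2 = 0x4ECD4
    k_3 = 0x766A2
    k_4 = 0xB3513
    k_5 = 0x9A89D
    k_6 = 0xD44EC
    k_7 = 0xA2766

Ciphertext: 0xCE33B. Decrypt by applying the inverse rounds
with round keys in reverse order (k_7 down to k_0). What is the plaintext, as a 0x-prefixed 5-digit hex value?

s_0 = ciphertext = 0xCE33B
s_1 = InvRound(s_0, k_7) = 0xD412D
s_2 = InvRound(s_1, k_6) = 0x88E20
s_3 = InvRound(s_2, k_5) = 0x01A75
s_4 = InvRound(s_3, k_4) = 0x2BDC4
s_5 = InvRound(s_4, k_3) = 0xEAD07
s_6 = InvRound(s_5, k_2) = 0xC5E3F
s_7 = InvRound(s_6, k_1) = 0x5A435
s_8 = InvRound(s_7, k_0) = 0x834B6

0x834B6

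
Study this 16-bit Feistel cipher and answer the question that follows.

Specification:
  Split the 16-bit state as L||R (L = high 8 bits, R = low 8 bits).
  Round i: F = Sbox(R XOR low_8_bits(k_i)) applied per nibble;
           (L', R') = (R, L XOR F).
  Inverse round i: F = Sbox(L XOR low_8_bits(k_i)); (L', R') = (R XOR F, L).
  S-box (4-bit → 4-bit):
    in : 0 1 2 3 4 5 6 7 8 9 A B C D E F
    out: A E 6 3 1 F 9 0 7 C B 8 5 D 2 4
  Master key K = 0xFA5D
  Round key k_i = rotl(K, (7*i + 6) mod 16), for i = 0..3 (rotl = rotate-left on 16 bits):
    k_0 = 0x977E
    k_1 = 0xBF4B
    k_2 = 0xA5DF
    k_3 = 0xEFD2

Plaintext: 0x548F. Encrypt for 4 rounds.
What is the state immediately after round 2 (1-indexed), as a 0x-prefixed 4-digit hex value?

0x1A71

s_0 = plaintext = 0x548F
s_1 = Round(s_0, k_0) = 0x8F1A
s_2 = Round(s_1, k_1) = 0x1A71
s_3 = Round(s_2, k_2) = 0x71A8
s_4 = Round(s_3, k_3) = 0xA87A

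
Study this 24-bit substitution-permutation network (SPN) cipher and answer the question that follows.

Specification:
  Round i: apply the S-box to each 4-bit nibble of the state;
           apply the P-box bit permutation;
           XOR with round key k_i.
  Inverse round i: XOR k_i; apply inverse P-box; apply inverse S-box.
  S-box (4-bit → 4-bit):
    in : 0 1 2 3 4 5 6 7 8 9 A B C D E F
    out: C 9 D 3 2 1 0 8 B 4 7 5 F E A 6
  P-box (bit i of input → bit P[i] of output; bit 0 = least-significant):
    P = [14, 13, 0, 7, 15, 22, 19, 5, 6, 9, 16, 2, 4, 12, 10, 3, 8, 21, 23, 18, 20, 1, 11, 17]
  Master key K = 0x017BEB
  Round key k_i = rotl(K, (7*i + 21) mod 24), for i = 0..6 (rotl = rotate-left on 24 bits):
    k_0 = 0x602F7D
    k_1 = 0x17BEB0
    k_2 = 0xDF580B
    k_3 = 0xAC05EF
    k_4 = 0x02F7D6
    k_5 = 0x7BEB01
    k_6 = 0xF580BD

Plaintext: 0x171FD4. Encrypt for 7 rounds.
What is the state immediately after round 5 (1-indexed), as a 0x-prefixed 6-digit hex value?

0x40F141

s_0 = plaintext = 0x171FD4
s_1 = Round(s_0, k_0) = 0x3F0D45
s_2 = Round(s_1, k_1) = 0xE6F8BE
s_3 = Round(s_2, k_2) = 0xD5EECD
s_4 = Round(s_3, k_3) = 0xE6BE40
s_5 = Round(s_4, k_4) = 0x40F141
s_6 = Round(s_5, k_5) = 0xBFBFC7
s_7 = Round(s_6, k_6) = 0x0C0E0D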